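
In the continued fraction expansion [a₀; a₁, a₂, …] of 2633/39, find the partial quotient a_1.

Apply division with remainder until the remainder is 0:
2633 = 67·39 + 20, so a_0 = 67
39 = 1·20 + 19, so a_1 = 1

1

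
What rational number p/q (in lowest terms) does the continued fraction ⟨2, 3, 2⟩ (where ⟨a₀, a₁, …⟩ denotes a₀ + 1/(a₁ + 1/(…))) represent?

16/7

Use the convergent recurrence hₖ = aₖ·hₖ₋₁ + hₖ₋₂ (and likewise for the denominators kₖ):
a_0 = 2: 2/1
a_1 = 3: 7/3
a_2 = 2: 16/7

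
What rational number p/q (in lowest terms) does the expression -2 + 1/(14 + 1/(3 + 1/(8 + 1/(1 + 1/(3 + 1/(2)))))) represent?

-6800/3523

a_0 = -2: -2/1
a_1 = 14: -27/14
a_2 = 3: -83/43
a_3 = 8: -691/358
a_4 = 1: -774/401
a_5 = 3: -3013/1561
a_6 = 2: -6800/3523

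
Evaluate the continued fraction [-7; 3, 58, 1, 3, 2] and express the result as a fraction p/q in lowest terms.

Start with 2.
3 + 1/(2/1) = 3 + 1/2 = 7/2
1 + 1/(7/2) = 1 + 2/7 = 9/7
58 + 1/(9/7) = 58 + 7/9 = 529/9
3 + 1/(529/9) = 3 + 9/529 = 1596/529
-7 + 1/(1596/529) = -7 + 529/1596 = -10643/1596

-10643/1596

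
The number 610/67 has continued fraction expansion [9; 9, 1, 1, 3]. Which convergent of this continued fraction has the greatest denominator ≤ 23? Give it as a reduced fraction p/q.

a_0 = 9: 9/1  (≤ bound)
a_1 = 9: 82/9  (≤ bound)
a_2 = 1: 91/10  (≤ bound)
a_3 = 1: 173/19  (≤ bound)
a_4 = 3: 610/67  (> 23, stop)

173/19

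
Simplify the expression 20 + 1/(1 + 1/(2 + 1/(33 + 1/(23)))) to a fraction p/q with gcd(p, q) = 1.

Use the convergent recurrence hₖ = aₖ·hₖ₋₁ + hₖ₋₂ (and likewise for the denominators kₖ):
a_0 = 20: 20/1
a_1 = 1: 21/1
a_2 = 2: 62/3
a_3 = 33: 2067/100
a_4 = 23: 47603/2303

47603/2303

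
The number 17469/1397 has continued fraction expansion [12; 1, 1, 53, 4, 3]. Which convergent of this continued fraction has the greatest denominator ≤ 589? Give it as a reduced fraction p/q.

5377/430

a_0 = 12: 12/1  (≤ bound)
a_1 = 1: 13/1  (≤ bound)
a_2 = 1: 25/2  (≤ bound)
a_3 = 53: 1338/107  (≤ bound)
a_4 = 4: 5377/430  (≤ bound)
a_5 = 3: 17469/1397  (> 589, stop)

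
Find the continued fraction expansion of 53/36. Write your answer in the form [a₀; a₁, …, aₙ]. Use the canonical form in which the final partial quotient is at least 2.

⌊53/36⌋ = 1, remainder 17
⌊36/17⌋ = 2, remainder 2
⌊17/2⌋ = 8, remainder 1
⌊2/1⌋ = 2, remainder 0

[1; 2, 8, 2]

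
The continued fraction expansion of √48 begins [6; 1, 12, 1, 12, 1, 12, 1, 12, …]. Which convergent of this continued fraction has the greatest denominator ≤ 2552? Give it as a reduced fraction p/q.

List convergents until the denominator exceeds the bound:
a_0 = 6: 6/1  (≤ bound)
a_1 = 1: 7/1  (≤ bound)
a_2 = 12: 90/13  (≤ bound)
a_3 = 1: 97/14  (≤ bound)
a_4 = 12: 1254/181  (≤ bound)
a_5 = 1: 1351/195  (≤ bound)
a_6 = 12: 17466/2521  (≤ bound)
a_7 = 1: 18817/2716  (> 2552, stop)

17466/2521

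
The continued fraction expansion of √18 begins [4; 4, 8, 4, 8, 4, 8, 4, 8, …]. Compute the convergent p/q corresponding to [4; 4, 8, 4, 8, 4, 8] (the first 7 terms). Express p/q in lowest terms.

161564/38081

Build up convergents one term at a time:
a_0 = 4: 4/1
a_1 = 4: 17/4
a_2 = 8: 140/33
a_3 = 4: 577/136
a_4 = 8: 4756/1121
a_5 = 4: 19601/4620
a_6 = 8: 161564/38081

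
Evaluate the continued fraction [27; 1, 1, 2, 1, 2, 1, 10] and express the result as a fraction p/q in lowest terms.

a_0 = 27: 27/1
a_1 = 1: 28/1
a_2 = 1: 55/2
a_3 = 2: 138/5
a_4 = 1: 193/7
a_5 = 2: 524/19
a_6 = 1: 717/26
a_7 = 10: 7694/279

7694/279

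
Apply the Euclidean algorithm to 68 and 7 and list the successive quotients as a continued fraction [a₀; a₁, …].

[9; 1, 2, 2]

Apply division with remainder until the remainder is 0:
68 ÷ 7 → quotient 9, remainder 5
7 ÷ 5 → quotient 1, remainder 2
5 ÷ 2 → quotient 2, remainder 1
2 ÷ 1 → quotient 2, remainder 0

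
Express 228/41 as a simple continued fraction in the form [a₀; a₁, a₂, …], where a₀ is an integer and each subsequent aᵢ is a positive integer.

Apply division with remainder until the remainder is 0:
⌊228/41⌋ = 5, remainder 23
⌊41/23⌋ = 1, remainder 18
⌊23/18⌋ = 1, remainder 5
⌊18/5⌋ = 3, remainder 3
⌊5/3⌋ = 1, remainder 2
⌊3/2⌋ = 1, remainder 1
⌊2/1⌋ = 2, remainder 0

[5; 1, 1, 3, 1, 1, 2]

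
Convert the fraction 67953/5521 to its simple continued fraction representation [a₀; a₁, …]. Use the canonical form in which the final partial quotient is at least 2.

[12; 3, 4, 14, 2, 2, 2, 2]

67953 ÷ 5521 → quotient 12, remainder 1701
5521 ÷ 1701 → quotient 3, remainder 418
1701 ÷ 418 → quotient 4, remainder 29
418 ÷ 29 → quotient 14, remainder 12
29 ÷ 12 → quotient 2, remainder 5
12 ÷ 5 → quotient 2, remainder 2
5 ÷ 2 → quotient 2, remainder 1
2 ÷ 1 → quotient 2, remainder 0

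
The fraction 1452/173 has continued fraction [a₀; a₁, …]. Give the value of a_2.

⌊1452/173⌋ = 8, remainder 68
⌊173/68⌋ = 2, remainder 37
⌊68/37⌋ = 1, remainder 31

1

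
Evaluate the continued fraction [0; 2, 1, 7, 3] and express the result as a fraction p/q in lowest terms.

Starting at the tail and folding back:
Start with 3.
7 + 1/(3/1) = 7 + 1/3 = 22/3
1 + 1/(22/3) = 1 + 3/22 = 25/22
2 + 1/(25/22) = 2 + 22/25 = 72/25
0 + 1/(72/25) = 0 + 25/72 = 25/72

25/72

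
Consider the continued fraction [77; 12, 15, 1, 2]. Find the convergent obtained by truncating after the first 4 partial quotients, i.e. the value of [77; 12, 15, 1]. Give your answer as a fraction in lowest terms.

Use the convergent recurrence hₖ = aₖ·hₖ₋₁ + hₖ₋₂ (and likewise for the denominators kₖ):
a_0 = 77: 77/1
a_1 = 12: 925/12
a_2 = 15: 13952/181
a_3 = 1: 14877/193

14877/193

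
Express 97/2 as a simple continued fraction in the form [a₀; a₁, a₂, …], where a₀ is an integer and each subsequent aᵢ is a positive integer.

97 ÷ 2 → quotient 48, remainder 1
2 ÷ 1 → quotient 2, remainder 0

[48; 2]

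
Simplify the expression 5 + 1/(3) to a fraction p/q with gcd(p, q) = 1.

16/3

Starting at the tail and folding back:
Start with 3.
5 + 1/(3/1) = 5 + 1/3 = 16/3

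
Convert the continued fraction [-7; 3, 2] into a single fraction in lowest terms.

Collapse the nested fraction from the inside out:
Start with 2.
3 + 1/(2/1) = 3 + 1/2 = 7/2
-7 + 1/(7/2) = -7 + 2/7 = -47/7

-47/7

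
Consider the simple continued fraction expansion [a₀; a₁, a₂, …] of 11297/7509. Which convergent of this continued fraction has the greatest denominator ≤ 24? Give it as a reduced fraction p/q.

List convergents until the denominator exceeds the bound:
a_0 = 1: 1/1  (≤ bound)
a_1 = 1: 2/1  (≤ bound)
a_2 = 1: 3/2  (≤ bound)
a_3 = 55: 167/111  (> 24, stop)

3/2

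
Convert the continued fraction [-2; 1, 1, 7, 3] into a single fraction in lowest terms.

-69/47

Build up convergents one term at a time:
a_0 = -2: -2/1
a_1 = 1: -1/1
a_2 = 1: -3/2
a_3 = 7: -22/15
a_4 = 3: -69/47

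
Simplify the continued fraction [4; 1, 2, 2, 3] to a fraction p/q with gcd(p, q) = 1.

Work from the innermost term outward:
Start with 3.
2 + 1/(3/1) = 2 + 1/3 = 7/3
2 + 1/(7/3) = 2 + 3/7 = 17/7
1 + 1/(17/7) = 1 + 7/17 = 24/17
4 + 1/(24/17) = 4 + 17/24 = 113/24

113/24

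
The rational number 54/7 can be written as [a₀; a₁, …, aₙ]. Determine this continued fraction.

[7; 1, 2, 2]

54 ÷ 7 → quotient 7, remainder 5
7 ÷ 5 → quotient 1, remainder 2
5 ÷ 2 → quotient 2, remainder 1
2 ÷ 1 → quotient 2, remainder 0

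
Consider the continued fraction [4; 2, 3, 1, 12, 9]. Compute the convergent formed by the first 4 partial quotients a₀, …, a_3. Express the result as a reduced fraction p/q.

40/9

a_0 = 4: 4/1
a_1 = 2: 9/2
a_2 = 3: 31/7
a_3 = 1: 40/9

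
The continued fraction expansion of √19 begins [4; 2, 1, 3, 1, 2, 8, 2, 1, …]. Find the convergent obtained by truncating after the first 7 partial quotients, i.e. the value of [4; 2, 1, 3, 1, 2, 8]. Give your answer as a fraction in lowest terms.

1421/326

Use the convergent recurrence hₖ = aₖ·hₖ₋₁ + hₖ₋₂ (and likewise for the denominators kₖ):
a_0 = 4: 4/1
a_1 = 2: 9/2
a_2 = 1: 13/3
a_3 = 3: 48/11
a_4 = 1: 61/14
a_5 = 2: 170/39
a_6 = 8: 1421/326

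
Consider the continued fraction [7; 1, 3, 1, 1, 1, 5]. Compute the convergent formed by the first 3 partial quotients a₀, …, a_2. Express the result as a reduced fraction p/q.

Use the convergent recurrence hₖ = aₖ·hₖ₋₁ + hₖ₋₂ (and likewise for the denominators kₖ):
a_0 = 7: 7/1
a_1 = 1: 8/1
a_2 = 3: 31/4

31/4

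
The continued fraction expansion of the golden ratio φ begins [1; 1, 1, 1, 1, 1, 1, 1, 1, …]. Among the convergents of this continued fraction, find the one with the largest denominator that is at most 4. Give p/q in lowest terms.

a_0 = 1: 1/1  (≤ bound)
a_1 = 1: 2/1  (≤ bound)
a_2 = 1: 3/2  (≤ bound)
a_3 = 1: 5/3  (≤ bound)
a_4 = 1: 8/5  (> 4, stop)

5/3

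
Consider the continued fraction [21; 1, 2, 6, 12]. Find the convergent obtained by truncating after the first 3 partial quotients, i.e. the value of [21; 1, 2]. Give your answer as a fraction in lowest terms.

65/3

a_0 = 21: 21/1
a_1 = 1: 22/1
a_2 = 2: 65/3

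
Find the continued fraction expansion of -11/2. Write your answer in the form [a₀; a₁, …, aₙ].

-11 ÷ 2 → quotient -6, remainder 1
2 ÷ 1 → quotient 2, remainder 0

[-6; 2]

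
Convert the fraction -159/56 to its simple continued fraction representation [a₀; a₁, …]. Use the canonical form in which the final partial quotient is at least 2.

Repeatedly divide and take the remainder:
-159 = -3·56 + 9, so a_0 = -3
56 = 6·9 + 2, so a_1 = 6
9 = 4·2 + 1, so a_2 = 4
2 = 2·1 + 0, so a_3 = 2

[-3; 6, 4, 2]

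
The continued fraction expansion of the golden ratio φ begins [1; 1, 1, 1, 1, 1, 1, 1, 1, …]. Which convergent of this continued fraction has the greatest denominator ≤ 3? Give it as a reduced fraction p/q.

List convergents until the denominator exceeds the bound:
a_0 = 1: 1/1  (≤ bound)
a_1 = 1: 2/1  (≤ bound)
a_2 = 1: 3/2  (≤ bound)
a_3 = 1: 5/3  (≤ bound)
a_4 = 1: 8/5  (> 3, stop)

5/3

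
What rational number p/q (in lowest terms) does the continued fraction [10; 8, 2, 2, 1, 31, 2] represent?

a_0 = 10: 10/1
a_1 = 8: 81/8
a_2 = 2: 172/17
a_3 = 2: 425/42
a_4 = 1: 597/59
a_5 = 31: 18932/1871
a_6 = 2: 38461/3801

38461/3801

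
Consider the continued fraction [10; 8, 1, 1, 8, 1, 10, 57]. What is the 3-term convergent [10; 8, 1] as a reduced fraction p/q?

Start with 1.
8 + 1/(1/1) = 8 + 1/1 = 9/1
10 + 1/(9/1) = 10 + 1/9 = 91/9

91/9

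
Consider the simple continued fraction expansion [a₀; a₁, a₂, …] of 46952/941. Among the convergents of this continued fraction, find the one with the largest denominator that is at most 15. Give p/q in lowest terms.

499/10

a_0 = 49: 49/1  (≤ bound)
a_1 = 1: 50/1  (≤ bound)
a_2 = 8: 449/9  (≤ bound)
a_3 = 1: 499/10  (≤ bound)
a_4 = 1: 948/19  (> 15, stop)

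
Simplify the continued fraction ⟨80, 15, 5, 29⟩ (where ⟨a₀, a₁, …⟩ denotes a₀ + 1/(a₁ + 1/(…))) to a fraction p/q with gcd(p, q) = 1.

a_0 = 80: 80/1
a_1 = 15: 1201/15
a_2 = 5: 6085/76
a_3 = 29: 177666/2219

177666/2219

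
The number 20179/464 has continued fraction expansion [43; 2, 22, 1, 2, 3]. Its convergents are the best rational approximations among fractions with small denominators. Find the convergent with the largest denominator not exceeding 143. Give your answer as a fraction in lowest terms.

a_0 = 43: 43/1  (≤ bound)
a_1 = 2: 87/2  (≤ bound)
a_2 = 22: 1957/45  (≤ bound)
a_3 = 1: 2044/47  (≤ bound)
a_4 = 2: 6045/139  (≤ bound)
a_5 = 3: 20179/464  (> 143, stop)

6045/139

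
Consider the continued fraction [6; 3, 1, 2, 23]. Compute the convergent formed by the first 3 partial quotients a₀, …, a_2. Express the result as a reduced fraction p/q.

25/4

Start with 1.
3 + 1/(1/1) = 3 + 1/1 = 4/1
6 + 1/(4/1) = 6 + 1/4 = 25/4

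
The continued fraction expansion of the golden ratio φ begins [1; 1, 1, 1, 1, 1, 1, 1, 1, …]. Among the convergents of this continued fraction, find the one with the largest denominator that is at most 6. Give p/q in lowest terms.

8/5

a_0 = 1: 1/1  (≤ bound)
a_1 = 1: 2/1  (≤ bound)
a_2 = 1: 3/2  (≤ bound)
a_3 = 1: 5/3  (≤ bound)
a_4 = 1: 8/5  (≤ bound)
a_5 = 1: 13/8  (> 6, stop)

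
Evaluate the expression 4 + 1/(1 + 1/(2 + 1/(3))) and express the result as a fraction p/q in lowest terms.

47/10

a_0 = 4: 4/1
a_1 = 1: 5/1
a_2 = 2: 14/3
a_3 = 3: 47/10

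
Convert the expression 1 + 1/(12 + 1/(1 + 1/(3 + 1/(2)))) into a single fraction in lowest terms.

124/115

Start with 2.
3 + 1/(2/1) = 3 + 1/2 = 7/2
1 + 1/(7/2) = 1 + 2/7 = 9/7
12 + 1/(9/7) = 12 + 7/9 = 115/9
1 + 1/(115/9) = 1 + 9/115 = 124/115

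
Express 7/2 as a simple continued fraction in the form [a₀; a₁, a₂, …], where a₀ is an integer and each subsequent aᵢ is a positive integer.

⌊7/2⌋ = 3, remainder 1
⌊2/1⌋ = 2, remainder 0

[3; 2]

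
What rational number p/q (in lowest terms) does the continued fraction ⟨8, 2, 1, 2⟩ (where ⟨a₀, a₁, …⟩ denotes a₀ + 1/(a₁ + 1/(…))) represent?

67/8

Collapse the nested fraction from the inside out:
Start with 2.
1 + 1/(2/1) = 1 + 1/2 = 3/2
2 + 1/(3/2) = 2 + 2/3 = 8/3
8 + 1/(8/3) = 8 + 3/8 = 67/8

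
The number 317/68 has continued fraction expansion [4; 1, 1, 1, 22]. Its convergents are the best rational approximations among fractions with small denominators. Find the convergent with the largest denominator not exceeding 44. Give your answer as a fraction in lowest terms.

14/3

a_0 = 4: 4/1  (≤ bound)
a_1 = 1: 5/1  (≤ bound)
a_2 = 1: 9/2  (≤ bound)
a_3 = 1: 14/3  (≤ bound)
a_4 = 22: 317/68  (> 44, stop)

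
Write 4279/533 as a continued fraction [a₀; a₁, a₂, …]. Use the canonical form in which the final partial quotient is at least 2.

[8; 35, 1, 1, 7]

⌊4279/533⌋ = 8, remainder 15
⌊533/15⌋ = 35, remainder 8
⌊15/8⌋ = 1, remainder 7
⌊8/7⌋ = 1, remainder 1
⌊7/1⌋ = 7, remainder 0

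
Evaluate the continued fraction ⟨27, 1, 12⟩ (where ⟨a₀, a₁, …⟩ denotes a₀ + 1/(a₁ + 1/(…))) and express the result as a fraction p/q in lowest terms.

a_0 = 27: 27/1
a_1 = 1: 28/1
a_2 = 12: 363/13

363/13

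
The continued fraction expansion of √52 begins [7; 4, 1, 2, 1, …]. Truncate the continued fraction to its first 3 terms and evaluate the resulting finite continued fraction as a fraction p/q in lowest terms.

Starting at the tail and folding back:
Start with 1.
4 + 1/(1/1) = 4 + 1/1 = 5/1
7 + 1/(5/1) = 7 + 1/5 = 36/5

36/5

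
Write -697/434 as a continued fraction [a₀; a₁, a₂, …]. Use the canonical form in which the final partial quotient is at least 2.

-697 = -2·434 + 171, so a_0 = -2
434 = 2·171 + 92, so a_1 = 2
171 = 1·92 + 79, so a_2 = 1
92 = 1·79 + 13, so a_3 = 1
79 = 6·13 + 1, so a_4 = 6
13 = 13·1 + 0, so a_5 = 13

[-2; 2, 1, 1, 6, 13]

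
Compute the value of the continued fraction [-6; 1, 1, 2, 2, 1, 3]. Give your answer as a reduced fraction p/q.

-341/63

Build up convergents one term at a time:
a_0 = -6: -6/1
a_1 = 1: -5/1
a_2 = 1: -11/2
a_3 = 2: -27/5
a_4 = 2: -65/12
a_5 = 1: -92/17
a_6 = 3: -341/63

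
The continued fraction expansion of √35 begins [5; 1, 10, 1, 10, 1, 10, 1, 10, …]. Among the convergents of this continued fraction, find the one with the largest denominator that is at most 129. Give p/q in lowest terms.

a_0 = 5: 5/1  (≤ bound)
a_1 = 1: 6/1  (≤ bound)
a_2 = 10: 65/11  (≤ bound)
a_3 = 1: 71/12  (≤ bound)
a_4 = 10: 775/131  (> 129, stop)

71/12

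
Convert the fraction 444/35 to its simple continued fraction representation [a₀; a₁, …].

[12; 1, 2, 5, 2]

444 = 12·35 + 24, so a_0 = 12
35 = 1·24 + 11, so a_1 = 1
24 = 2·11 + 2, so a_2 = 2
11 = 5·2 + 1, so a_3 = 5
2 = 2·1 + 0, so a_4 = 2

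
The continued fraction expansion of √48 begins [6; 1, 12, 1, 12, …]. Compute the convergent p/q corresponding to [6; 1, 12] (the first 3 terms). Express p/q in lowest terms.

a_0 = 6: 6/1
a_1 = 1: 7/1
a_2 = 12: 90/13

90/13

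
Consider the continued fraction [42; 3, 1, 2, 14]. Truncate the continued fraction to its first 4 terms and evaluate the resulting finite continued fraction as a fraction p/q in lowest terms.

Starting at the tail and folding back:
Start with 2.
1 + 1/(2/1) = 1 + 1/2 = 3/2
3 + 1/(3/2) = 3 + 2/3 = 11/3
42 + 1/(11/3) = 42 + 3/11 = 465/11

465/11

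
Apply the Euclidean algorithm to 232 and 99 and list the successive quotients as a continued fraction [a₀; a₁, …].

[2; 2, 1, 10, 3]

Run the Euclidean algorithm, recording each quotient:
⌊232/99⌋ = 2, remainder 34
⌊99/34⌋ = 2, remainder 31
⌊34/31⌋ = 1, remainder 3
⌊31/3⌋ = 10, remainder 1
⌊3/1⌋ = 3, remainder 0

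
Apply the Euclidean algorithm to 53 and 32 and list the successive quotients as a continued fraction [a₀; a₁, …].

Apply division with remainder until the remainder is 0:
53 = 1·32 + 21, so a_0 = 1
32 = 1·21 + 11, so a_1 = 1
21 = 1·11 + 10, so a_2 = 1
11 = 1·10 + 1, so a_3 = 1
10 = 10·1 + 0, so a_4 = 10

[1; 1, 1, 1, 10]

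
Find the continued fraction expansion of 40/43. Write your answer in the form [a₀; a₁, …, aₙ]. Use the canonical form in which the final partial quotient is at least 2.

40 = 0·43 + 40, so a_0 = 0
43 = 1·40 + 3, so a_1 = 1
40 = 13·3 + 1, so a_2 = 13
3 = 3·1 + 0, so a_3 = 3

[0; 1, 13, 3]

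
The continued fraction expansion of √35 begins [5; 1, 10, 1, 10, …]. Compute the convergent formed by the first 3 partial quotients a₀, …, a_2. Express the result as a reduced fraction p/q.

Compute successive convergents:
a_0 = 5: 5/1
a_1 = 1: 6/1
a_2 = 10: 65/11

65/11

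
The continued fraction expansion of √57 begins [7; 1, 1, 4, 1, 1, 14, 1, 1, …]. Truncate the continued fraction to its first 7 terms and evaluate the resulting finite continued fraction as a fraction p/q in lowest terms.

a_0 = 7: 7/1
a_1 = 1: 8/1
a_2 = 1: 15/2
a_3 = 4: 68/9
a_4 = 1: 83/11
a_5 = 1: 151/20
a_6 = 14: 2197/291

2197/291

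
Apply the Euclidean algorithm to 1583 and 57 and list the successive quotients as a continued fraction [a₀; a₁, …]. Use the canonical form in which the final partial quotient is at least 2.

1583 ÷ 57 → quotient 27, remainder 44
57 ÷ 44 → quotient 1, remainder 13
44 ÷ 13 → quotient 3, remainder 5
13 ÷ 5 → quotient 2, remainder 3
5 ÷ 3 → quotient 1, remainder 2
3 ÷ 2 → quotient 1, remainder 1
2 ÷ 1 → quotient 2, remainder 0

[27; 1, 3, 2, 1, 1, 2]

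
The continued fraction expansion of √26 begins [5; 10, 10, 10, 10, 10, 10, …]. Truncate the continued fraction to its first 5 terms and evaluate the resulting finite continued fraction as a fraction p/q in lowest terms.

a_0 = 5: 5/1
a_1 = 10: 51/10
a_2 = 10: 515/101
a_3 = 10: 5201/1020
a_4 = 10: 52525/10301

52525/10301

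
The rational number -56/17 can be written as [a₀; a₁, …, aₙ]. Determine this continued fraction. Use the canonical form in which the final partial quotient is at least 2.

Repeatedly divide and take the remainder:
-56 ÷ 17 → quotient -4, remainder 12
17 ÷ 12 → quotient 1, remainder 5
12 ÷ 5 → quotient 2, remainder 2
5 ÷ 2 → quotient 2, remainder 1
2 ÷ 1 → quotient 2, remainder 0

[-4; 1, 2, 2, 2]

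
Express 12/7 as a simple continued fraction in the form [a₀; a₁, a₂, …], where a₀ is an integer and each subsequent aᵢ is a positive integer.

[1; 1, 2, 2]

⌊12/7⌋ = 1, remainder 5
⌊7/5⌋ = 1, remainder 2
⌊5/2⌋ = 2, remainder 1
⌊2/1⌋ = 2, remainder 0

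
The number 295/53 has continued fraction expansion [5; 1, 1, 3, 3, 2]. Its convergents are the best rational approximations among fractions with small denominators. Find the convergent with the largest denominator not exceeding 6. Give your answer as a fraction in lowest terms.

11/2

List convergents until the denominator exceeds the bound:
a_0 = 5: 5/1  (≤ bound)
a_1 = 1: 6/1  (≤ bound)
a_2 = 1: 11/2  (≤ bound)
a_3 = 3: 39/7  (> 6, stop)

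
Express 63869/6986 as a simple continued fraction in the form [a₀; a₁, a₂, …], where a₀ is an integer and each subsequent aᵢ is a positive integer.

[9; 7, 47, 2, 1, 1, 1, 2]

63869 = 9·6986 + 995, so a_0 = 9
6986 = 7·995 + 21, so a_1 = 7
995 = 47·21 + 8, so a_2 = 47
21 = 2·8 + 5, so a_3 = 2
8 = 1·5 + 3, so a_4 = 1
5 = 1·3 + 2, so a_5 = 1
3 = 1·2 + 1, so a_6 = 1
2 = 2·1 + 0, so a_7 = 2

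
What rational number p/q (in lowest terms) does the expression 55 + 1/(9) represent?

496/9

Start with 9.
55 + 1/(9/1) = 55 + 1/9 = 496/9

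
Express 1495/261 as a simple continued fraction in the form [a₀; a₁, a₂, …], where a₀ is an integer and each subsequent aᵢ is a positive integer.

[5; 1, 2, 1, 2, 11, 2]

1495 = 5·261 + 190, so a_0 = 5
261 = 1·190 + 71, so a_1 = 1
190 = 2·71 + 48, so a_2 = 2
71 = 1·48 + 23, so a_3 = 1
48 = 2·23 + 2, so a_4 = 2
23 = 11·2 + 1, so a_5 = 11
2 = 2·1 + 0, so a_6 = 2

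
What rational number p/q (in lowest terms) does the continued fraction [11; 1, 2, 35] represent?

Use the convergent recurrence hₖ = aₖ·hₖ₋₁ + hₖ₋₂ (and likewise for the denominators kₖ):
a_0 = 11: 11/1
a_1 = 1: 12/1
a_2 = 2: 35/3
a_3 = 35: 1237/106

1237/106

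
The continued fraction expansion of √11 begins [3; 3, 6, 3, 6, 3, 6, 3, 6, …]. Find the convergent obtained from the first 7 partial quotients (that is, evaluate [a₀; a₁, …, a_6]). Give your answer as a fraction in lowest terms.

25077/7561

Work from the innermost term outward:
Start with 6.
3 + 1/(6/1) = 3 + 1/6 = 19/6
6 + 1/(19/6) = 6 + 6/19 = 120/19
3 + 1/(120/19) = 3 + 19/120 = 379/120
6 + 1/(379/120) = 6 + 120/379 = 2394/379
3 + 1/(2394/379) = 3 + 379/2394 = 7561/2394
3 + 1/(7561/2394) = 3 + 2394/7561 = 25077/7561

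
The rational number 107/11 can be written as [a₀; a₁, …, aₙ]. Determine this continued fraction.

[9; 1, 2, 1, 2]

107 = 9·11 + 8, so a_0 = 9
11 = 1·8 + 3, so a_1 = 1
8 = 2·3 + 2, so a_2 = 2
3 = 1·2 + 1, so a_3 = 1
2 = 2·1 + 0, so a_4 = 2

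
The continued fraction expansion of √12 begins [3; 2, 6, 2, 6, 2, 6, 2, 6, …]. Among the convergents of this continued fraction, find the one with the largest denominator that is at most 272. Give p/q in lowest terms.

List convergents until the denominator exceeds the bound:
a_0 = 3: 3/1  (≤ bound)
a_1 = 2: 7/2  (≤ bound)
a_2 = 6: 45/13  (≤ bound)
a_3 = 2: 97/28  (≤ bound)
a_4 = 6: 627/181  (≤ bound)
a_5 = 2: 1351/390  (> 272, stop)

627/181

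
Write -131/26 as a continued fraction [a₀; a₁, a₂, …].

⌊-131/26⌋ = -6, remainder 25
⌊26/25⌋ = 1, remainder 1
⌊25/1⌋ = 25, remainder 0

[-6; 1, 25]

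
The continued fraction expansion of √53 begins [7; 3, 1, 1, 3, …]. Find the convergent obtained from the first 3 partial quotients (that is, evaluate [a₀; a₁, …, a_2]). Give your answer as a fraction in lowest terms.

29/4

Build up convergents one term at a time:
a_0 = 7: 7/1
a_1 = 3: 22/3
a_2 = 1: 29/4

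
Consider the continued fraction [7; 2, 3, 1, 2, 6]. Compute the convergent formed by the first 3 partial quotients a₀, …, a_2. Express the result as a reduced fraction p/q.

Work from the innermost term outward:
Start with 3.
2 + 1/(3/1) = 2 + 1/3 = 7/3
7 + 1/(7/3) = 7 + 3/7 = 52/7

52/7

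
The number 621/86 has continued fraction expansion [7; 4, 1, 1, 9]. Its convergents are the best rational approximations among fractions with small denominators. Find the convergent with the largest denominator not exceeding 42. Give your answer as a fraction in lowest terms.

65/9

a_0 = 7: 7/1  (≤ bound)
a_1 = 4: 29/4  (≤ bound)
a_2 = 1: 36/5  (≤ bound)
a_3 = 1: 65/9  (≤ bound)
a_4 = 9: 621/86  (> 42, stop)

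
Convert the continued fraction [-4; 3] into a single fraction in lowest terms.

-11/3

Collapse the nested fraction from the inside out:
Start with 3.
-4 + 1/(3/1) = -4 + 1/3 = -11/3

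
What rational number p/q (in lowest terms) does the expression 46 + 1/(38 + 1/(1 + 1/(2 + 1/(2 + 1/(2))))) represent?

30285/658

Start with 2.
2 + 1/(2/1) = 2 + 1/2 = 5/2
2 + 1/(5/2) = 2 + 2/5 = 12/5
1 + 1/(12/5) = 1 + 5/12 = 17/12
38 + 1/(17/12) = 38 + 12/17 = 658/17
46 + 1/(658/17) = 46 + 17/658 = 30285/658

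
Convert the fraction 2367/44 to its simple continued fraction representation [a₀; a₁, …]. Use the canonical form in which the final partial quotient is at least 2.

[53; 1, 3, 1, 8]

Apply division with remainder until the remainder is 0:
2367 ÷ 44 → quotient 53, remainder 35
44 ÷ 35 → quotient 1, remainder 9
35 ÷ 9 → quotient 3, remainder 8
9 ÷ 8 → quotient 1, remainder 1
8 ÷ 1 → quotient 8, remainder 0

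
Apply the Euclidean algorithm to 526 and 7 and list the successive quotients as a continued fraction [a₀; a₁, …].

⌊526/7⌋ = 75, remainder 1
⌊7/1⌋ = 7, remainder 0

[75; 7]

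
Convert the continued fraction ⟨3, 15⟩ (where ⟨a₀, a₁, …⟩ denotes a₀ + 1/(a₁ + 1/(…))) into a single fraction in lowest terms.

Build up convergents one term at a time:
a_0 = 3: 3/1
a_1 = 15: 46/15

46/15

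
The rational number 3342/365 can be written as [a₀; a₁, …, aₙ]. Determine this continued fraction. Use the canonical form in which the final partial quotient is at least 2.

[9; 6, 2, 2, 11]

⌊3342/365⌋ = 9, remainder 57
⌊365/57⌋ = 6, remainder 23
⌊57/23⌋ = 2, remainder 11
⌊23/11⌋ = 2, remainder 1
⌊11/1⌋ = 11, remainder 0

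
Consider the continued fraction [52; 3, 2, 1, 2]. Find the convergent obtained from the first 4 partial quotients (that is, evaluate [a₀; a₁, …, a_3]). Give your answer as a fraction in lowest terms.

Compute successive convergents:
a_0 = 52: 52/1
a_1 = 3: 157/3
a_2 = 2: 366/7
a_3 = 1: 523/10

523/10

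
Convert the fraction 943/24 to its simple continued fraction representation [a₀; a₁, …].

[39; 3, 2, 3]

943 ÷ 24 → quotient 39, remainder 7
24 ÷ 7 → quotient 3, remainder 3
7 ÷ 3 → quotient 2, remainder 1
3 ÷ 1 → quotient 3, remainder 0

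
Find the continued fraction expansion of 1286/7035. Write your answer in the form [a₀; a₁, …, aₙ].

Apply division with remainder until the remainder is 0:
⌊1286/7035⌋ = 0, remainder 1286
⌊7035/1286⌋ = 5, remainder 605
⌊1286/605⌋ = 2, remainder 76
⌊605/76⌋ = 7, remainder 73
⌊76/73⌋ = 1, remainder 3
⌊73/3⌋ = 24, remainder 1
⌊3/1⌋ = 3, remainder 0

[0; 5, 2, 7, 1, 24, 3]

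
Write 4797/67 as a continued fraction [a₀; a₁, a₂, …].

Apply division with remainder until the remainder is 0:
4797 ÷ 67 → quotient 71, remainder 40
67 ÷ 40 → quotient 1, remainder 27
40 ÷ 27 → quotient 1, remainder 13
27 ÷ 13 → quotient 2, remainder 1
13 ÷ 1 → quotient 13, remainder 0

[71; 1, 1, 2, 13]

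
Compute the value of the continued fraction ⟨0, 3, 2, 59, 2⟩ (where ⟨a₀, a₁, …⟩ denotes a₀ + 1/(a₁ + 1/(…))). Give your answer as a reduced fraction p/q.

Use the convergent recurrence hₖ = aₖ·hₖ₋₁ + hₖ₋₂ (and likewise for the denominators kₖ):
a_0 = 0: 0/1
a_1 = 3: 1/3
a_2 = 2: 2/7
a_3 = 59: 119/416
a_4 = 2: 240/839

240/839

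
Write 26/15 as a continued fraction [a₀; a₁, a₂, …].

26 ÷ 15 → quotient 1, remainder 11
15 ÷ 11 → quotient 1, remainder 4
11 ÷ 4 → quotient 2, remainder 3
4 ÷ 3 → quotient 1, remainder 1
3 ÷ 1 → quotient 3, remainder 0

[1; 1, 2, 1, 3]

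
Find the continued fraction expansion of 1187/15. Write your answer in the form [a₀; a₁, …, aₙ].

[79; 7, 2]

⌊1187/15⌋ = 79, remainder 2
⌊15/2⌋ = 7, remainder 1
⌊2/1⌋ = 2, remainder 0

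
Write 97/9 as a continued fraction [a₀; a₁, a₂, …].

[10; 1, 3, 2]

97 ÷ 9 → quotient 10, remainder 7
9 ÷ 7 → quotient 1, remainder 2
7 ÷ 2 → quotient 3, remainder 1
2 ÷ 1 → quotient 2, remainder 0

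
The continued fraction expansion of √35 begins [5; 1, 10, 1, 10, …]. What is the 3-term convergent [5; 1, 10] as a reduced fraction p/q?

65/11

a_0 = 5: 5/1
a_1 = 1: 6/1
a_2 = 10: 65/11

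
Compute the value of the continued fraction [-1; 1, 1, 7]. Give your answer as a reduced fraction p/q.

a_0 = -1: -1/1
a_1 = 1: 0/1
a_2 = 1: -1/2
a_3 = 7: -7/15

-7/15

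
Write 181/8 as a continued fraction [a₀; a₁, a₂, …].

[22; 1, 1, 1, 2]

Apply division with remainder until the remainder is 0:
⌊181/8⌋ = 22, remainder 5
⌊8/5⌋ = 1, remainder 3
⌊5/3⌋ = 1, remainder 2
⌊3/2⌋ = 1, remainder 1
⌊2/1⌋ = 2, remainder 0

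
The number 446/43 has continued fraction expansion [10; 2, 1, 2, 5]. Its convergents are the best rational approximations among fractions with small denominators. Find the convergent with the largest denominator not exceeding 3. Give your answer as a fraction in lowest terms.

31/3

a_0 = 10: 10/1  (≤ bound)
a_1 = 2: 21/2  (≤ bound)
a_2 = 1: 31/3  (≤ bound)
a_3 = 2: 83/8  (> 3, stop)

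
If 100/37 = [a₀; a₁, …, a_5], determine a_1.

1

Repeatedly divide and take the remainder:
100 = 2·37 + 26, so a_0 = 2
37 = 1·26 + 11, so a_1 = 1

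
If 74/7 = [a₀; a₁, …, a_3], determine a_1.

1

74 = 10·7 + 4, so a_0 = 10
7 = 1·4 + 3, so a_1 = 1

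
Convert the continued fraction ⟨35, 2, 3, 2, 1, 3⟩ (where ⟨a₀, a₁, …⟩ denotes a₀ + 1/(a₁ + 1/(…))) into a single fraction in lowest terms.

a_0 = 35: 35/1
a_1 = 2: 71/2
a_2 = 3: 248/7
a_3 = 2: 567/16
a_4 = 1: 815/23
a_5 = 3: 3012/85

3012/85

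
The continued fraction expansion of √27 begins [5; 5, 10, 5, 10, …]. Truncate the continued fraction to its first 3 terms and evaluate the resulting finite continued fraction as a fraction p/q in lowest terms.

265/51

a_0 = 5: 5/1
a_1 = 5: 26/5
a_2 = 10: 265/51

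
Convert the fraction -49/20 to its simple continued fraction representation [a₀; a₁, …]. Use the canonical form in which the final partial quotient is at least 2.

-49 ÷ 20 → quotient -3, remainder 11
20 ÷ 11 → quotient 1, remainder 9
11 ÷ 9 → quotient 1, remainder 2
9 ÷ 2 → quotient 4, remainder 1
2 ÷ 1 → quotient 2, remainder 0

[-3; 1, 1, 4, 2]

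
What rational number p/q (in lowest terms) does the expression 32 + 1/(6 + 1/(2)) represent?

Compute successive convergents:
a_0 = 32: 32/1
a_1 = 6: 193/6
a_2 = 2: 418/13

418/13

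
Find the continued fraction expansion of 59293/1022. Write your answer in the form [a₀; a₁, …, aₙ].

[58; 60, 8, 2]

Apply division with remainder until the remainder is 0:
59293 = 58·1022 + 17, so a_0 = 58
1022 = 60·17 + 2, so a_1 = 60
17 = 8·2 + 1, so a_2 = 8
2 = 2·1 + 0, so a_3 = 2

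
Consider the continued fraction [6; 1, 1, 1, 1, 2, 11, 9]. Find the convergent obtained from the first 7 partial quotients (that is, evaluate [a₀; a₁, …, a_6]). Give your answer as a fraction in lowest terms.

979/148

a_0 = 6: 6/1
a_1 = 1: 7/1
a_2 = 1: 13/2
a_3 = 1: 20/3
a_4 = 1: 33/5
a_5 = 2: 86/13
a_6 = 11: 979/148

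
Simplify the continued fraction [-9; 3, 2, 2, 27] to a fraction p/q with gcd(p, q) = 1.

Build up convergents one term at a time:
a_0 = -9: -9/1
a_1 = 3: -26/3
a_2 = 2: -61/7
a_3 = 2: -148/17
a_4 = 27: -4057/466

-4057/466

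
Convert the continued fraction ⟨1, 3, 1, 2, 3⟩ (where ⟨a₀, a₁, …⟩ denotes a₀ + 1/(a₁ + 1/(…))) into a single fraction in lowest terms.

a_0 = 1: 1/1
a_1 = 3: 4/3
a_2 = 1: 5/4
a_3 = 2: 14/11
a_4 = 3: 47/37

47/37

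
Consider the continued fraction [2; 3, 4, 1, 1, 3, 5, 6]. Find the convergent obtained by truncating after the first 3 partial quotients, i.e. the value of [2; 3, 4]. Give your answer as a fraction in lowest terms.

30/13

Starting at the tail and folding back:
Start with 4.
3 + 1/(4/1) = 3 + 1/4 = 13/4
2 + 1/(13/4) = 2 + 4/13 = 30/13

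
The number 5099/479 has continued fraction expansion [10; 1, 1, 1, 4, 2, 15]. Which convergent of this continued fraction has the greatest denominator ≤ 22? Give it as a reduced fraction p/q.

149/14

List convergents until the denominator exceeds the bound:
a_0 = 10: 10/1  (≤ bound)
a_1 = 1: 11/1  (≤ bound)
a_2 = 1: 21/2  (≤ bound)
a_3 = 1: 32/3  (≤ bound)
a_4 = 4: 149/14  (≤ bound)
a_5 = 2: 330/31  (> 22, stop)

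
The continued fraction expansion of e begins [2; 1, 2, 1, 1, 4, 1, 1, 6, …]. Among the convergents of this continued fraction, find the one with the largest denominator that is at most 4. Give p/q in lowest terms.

a_0 = 2: 2/1  (≤ bound)
a_1 = 1: 3/1  (≤ bound)
a_2 = 2: 8/3  (≤ bound)
a_3 = 1: 11/4  (≤ bound)
a_4 = 1: 19/7  (> 4, stop)

11/4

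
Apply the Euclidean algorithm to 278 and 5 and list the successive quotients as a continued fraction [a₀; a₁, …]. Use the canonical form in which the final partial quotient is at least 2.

278 ÷ 5 → quotient 55, remainder 3
5 ÷ 3 → quotient 1, remainder 2
3 ÷ 2 → quotient 1, remainder 1
2 ÷ 1 → quotient 2, remainder 0

[55; 1, 1, 2]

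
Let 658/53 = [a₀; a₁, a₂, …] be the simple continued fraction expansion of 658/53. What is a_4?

Repeatedly divide and take the remainder:
⌊658/53⌋ = 12, remainder 22
⌊53/22⌋ = 2, remainder 9
⌊22/9⌋ = 2, remainder 4
⌊9/4⌋ = 2, remainder 1
⌊4/1⌋ = 4, remainder 0

4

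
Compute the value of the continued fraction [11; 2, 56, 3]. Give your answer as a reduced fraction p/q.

3920/341

Work from the innermost term outward:
Start with 3.
56 + 1/(3/1) = 56 + 1/3 = 169/3
2 + 1/(169/3) = 2 + 3/169 = 341/169
11 + 1/(341/169) = 11 + 169/341 = 3920/341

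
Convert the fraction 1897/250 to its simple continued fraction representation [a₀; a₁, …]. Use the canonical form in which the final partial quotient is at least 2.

1897 ÷ 250 → quotient 7, remainder 147
250 ÷ 147 → quotient 1, remainder 103
147 ÷ 103 → quotient 1, remainder 44
103 ÷ 44 → quotient 2, remainder 15
44 ÷ 15 → quotient 2, remainder 14
15 ÷ 14 → quotient 1, remainder 1
14 ÷ 1 → quotient 14, remainder 0

[7; 1, 1, 2, 2, 1, 14]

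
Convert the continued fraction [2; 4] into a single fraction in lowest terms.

9/4

Start with 4.
2 + 1/(4/1) = 2 + 1/4 = 9/4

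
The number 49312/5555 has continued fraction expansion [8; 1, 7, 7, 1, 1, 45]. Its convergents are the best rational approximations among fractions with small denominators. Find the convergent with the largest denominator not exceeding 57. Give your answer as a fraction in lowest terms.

506/57

a_0 = 8: 8/1  (≤ bound)
a_1 = 1: 9/1  (≤ bound)
a_2 = 7: 71/8  (≤ bound)
a_3 = 7: 506/57  (≤ bound)
a_4 = 1: 577/65  (> 57, stop)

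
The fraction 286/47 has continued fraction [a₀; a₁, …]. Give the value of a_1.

11

Apply division with remainder until the remainder is 0:
286 ÷ 47 → quotient 6, remainder 4
47 ÷ 4 → quotient 11, remainder 3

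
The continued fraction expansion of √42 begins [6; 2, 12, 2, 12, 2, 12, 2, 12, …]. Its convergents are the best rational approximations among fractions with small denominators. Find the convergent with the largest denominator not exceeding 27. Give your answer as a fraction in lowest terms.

162/25

List convergents until the denominator exceeds the bound:
a_0 = 6: 6/1  (≤ bound)
a_1 = 2: 13/2  (≤ bound)
a_2 = 12: 162/25  (≤ bound)
a_3 = 2: 337/52  (> 27, stop)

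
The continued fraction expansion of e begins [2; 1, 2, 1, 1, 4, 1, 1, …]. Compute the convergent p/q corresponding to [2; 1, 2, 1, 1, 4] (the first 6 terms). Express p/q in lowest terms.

87/32

Compute successive convergents:
a_0 = 2: 2/1
a_1 = 1: 3/1
a_2 = 2: 8/3
a_3 = 1: 11/4
a_4 = 1: 19/7
a_5 = 4: 87/32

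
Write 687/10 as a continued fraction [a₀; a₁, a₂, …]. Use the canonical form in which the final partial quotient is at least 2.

687 = 68·10 + 7, so a_0 = 68
10 = 1·7 + 3, so a_1 = 1
7 = 2·3 + 1, so a_2 = 2
3 = 3·1 + 0, so a_3 = 3

[68; 1, 2, 3]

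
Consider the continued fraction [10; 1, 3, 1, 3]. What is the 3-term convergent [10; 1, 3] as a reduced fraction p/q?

43/4

a_0 = 10: 10/1
a_1 = 1: 11/1
a_2 = 3: 43/4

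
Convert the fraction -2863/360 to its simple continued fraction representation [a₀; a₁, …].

-2863 ÷ 360 → quotient -8, remainder 17
360 ÷ 17 → quotient 21, remainder 3
17 ÷ 3 → quotient 5, remainder 2
3 ÷ 2 → quotient 1, remainder 1
2 ÷ 1 → quotient 2, remainder 0

[-8; 21, 5, 1, 2]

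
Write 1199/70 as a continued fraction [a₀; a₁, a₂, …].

[17; 7, 1, 3, 2]

Repeatedly divide and take the remainder:
⌊1199/70⌋ = 17, remainder 9
⌊70/9⌋ = 7, remainder 7
⌊9/7⌋ = 1, remainder 2
⌊7/2⌋ = 3, remainder 1
⌊2/1⌋ = 2, remainder 0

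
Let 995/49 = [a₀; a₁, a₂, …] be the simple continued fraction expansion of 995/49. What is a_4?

3

⌊995/49⌋ = 20, remainder 15
⌊49/15⌋ = 3, remainder 4
⌊15/4⌋ = 3, remainder 3
⌊4/3⌋ = 1, remainder 1
⌊3/1⌋ = 3, remainder 0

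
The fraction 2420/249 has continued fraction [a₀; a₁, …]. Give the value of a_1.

2420 = 9·249 + 179, so a_0 = 9
249 = 1·179 + 70, so a_1 = 1

1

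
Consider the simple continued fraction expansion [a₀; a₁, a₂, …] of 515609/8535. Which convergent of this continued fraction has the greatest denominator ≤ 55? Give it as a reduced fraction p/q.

1027/17

List convergents until the denominator exceeds the bound:
a_0 = 60: 60/1  (≤ bound)
a_1 = 2: 121/2  (≤ bound)
a_2 = 2: 302/5  (≤ bound)
a_3 = 3: 1027/17  (≤ bound)
a_4 = 5: 5437/90  (> 55, stop)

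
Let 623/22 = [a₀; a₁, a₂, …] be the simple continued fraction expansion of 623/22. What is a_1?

Apply division with remainder until the remainder is 0:
623 ÷ 22 → quotient 28, remainder 7
22 ÷ 7 → quotient 3, remainder 1

3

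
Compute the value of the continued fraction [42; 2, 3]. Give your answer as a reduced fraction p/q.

297/7

Start with 3.
2 + 1/(3/1) = 2 + 1/3 = 7/3
42 + 1/(7/3) = 42 + 3/7 = 297/7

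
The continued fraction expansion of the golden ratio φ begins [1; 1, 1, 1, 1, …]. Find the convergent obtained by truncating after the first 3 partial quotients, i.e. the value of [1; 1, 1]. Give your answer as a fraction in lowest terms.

Start with 1.
1 + 1/(1/1) = 1 + 1/1 = 2/1
1 + 1/(2/1) = 1 + 1/2 = 3/2

3/2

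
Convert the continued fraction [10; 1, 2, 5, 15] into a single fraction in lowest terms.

Start with 15.
5 + 1/(15/1) = 5 + 1/15 = 76/15
2 + 1/(76/15) = 2 + 15/76 = 167/76
1 + 1/(167/76) = 1 + 76/167 = 243/167
10 + 1/(243/167) = 10 + 167/243 = 2597/243

2597/243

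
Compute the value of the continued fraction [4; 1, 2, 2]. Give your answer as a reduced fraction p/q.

33/7

Work from the innermost term outward:
Start with 2.
2 + 1/(2/1) = 2 + 1/2 = 5/2
1 + 1/(5/2) = 1 + 2/5 = 7/5
4 + 1/(7/5) = 4 + 5/7 = 33/7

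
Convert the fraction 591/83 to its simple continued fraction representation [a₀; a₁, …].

⌊591/83⌋ = 7, remainder 10
⌊83/10⌋ = 8, remainder 3
⌊10/3⌋ = 3, remainder 1
⌊3/1⌋ = 3, remainder 0

[7; 8, 3, 3]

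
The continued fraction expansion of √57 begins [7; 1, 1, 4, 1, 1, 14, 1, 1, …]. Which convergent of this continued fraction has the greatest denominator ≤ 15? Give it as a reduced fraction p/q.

83/11

a_0 = 7: 7/1  (≤ bound)
a_1 = 1: 8/1  (≤ bound)
a_2 = 1: 15/2  (≤ bound)
a_3 = 4: 68/9  (≤ bound)
a_4 = 1: 83/11  (≤ bound)
a_5 = 1: 151/20  (> 15, stop)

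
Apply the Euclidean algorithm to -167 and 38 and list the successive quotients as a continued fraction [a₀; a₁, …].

Run the Euclidean algorithm, recording each quotient:
-167 ÷ 38 → quotient -5, remainder 23
38 ÷ 23 → quotient 1, remainder 15
23 ÷ 15 → quotient 1, remainder 8
15 ÷ 8 → quotient 1, remainder 7
8 ÷ 7 → quotient 1, remainder 1
7 ÷ 1 → quotient 7, remainder 0

[-5; 1, 1, 1, 1, 7]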